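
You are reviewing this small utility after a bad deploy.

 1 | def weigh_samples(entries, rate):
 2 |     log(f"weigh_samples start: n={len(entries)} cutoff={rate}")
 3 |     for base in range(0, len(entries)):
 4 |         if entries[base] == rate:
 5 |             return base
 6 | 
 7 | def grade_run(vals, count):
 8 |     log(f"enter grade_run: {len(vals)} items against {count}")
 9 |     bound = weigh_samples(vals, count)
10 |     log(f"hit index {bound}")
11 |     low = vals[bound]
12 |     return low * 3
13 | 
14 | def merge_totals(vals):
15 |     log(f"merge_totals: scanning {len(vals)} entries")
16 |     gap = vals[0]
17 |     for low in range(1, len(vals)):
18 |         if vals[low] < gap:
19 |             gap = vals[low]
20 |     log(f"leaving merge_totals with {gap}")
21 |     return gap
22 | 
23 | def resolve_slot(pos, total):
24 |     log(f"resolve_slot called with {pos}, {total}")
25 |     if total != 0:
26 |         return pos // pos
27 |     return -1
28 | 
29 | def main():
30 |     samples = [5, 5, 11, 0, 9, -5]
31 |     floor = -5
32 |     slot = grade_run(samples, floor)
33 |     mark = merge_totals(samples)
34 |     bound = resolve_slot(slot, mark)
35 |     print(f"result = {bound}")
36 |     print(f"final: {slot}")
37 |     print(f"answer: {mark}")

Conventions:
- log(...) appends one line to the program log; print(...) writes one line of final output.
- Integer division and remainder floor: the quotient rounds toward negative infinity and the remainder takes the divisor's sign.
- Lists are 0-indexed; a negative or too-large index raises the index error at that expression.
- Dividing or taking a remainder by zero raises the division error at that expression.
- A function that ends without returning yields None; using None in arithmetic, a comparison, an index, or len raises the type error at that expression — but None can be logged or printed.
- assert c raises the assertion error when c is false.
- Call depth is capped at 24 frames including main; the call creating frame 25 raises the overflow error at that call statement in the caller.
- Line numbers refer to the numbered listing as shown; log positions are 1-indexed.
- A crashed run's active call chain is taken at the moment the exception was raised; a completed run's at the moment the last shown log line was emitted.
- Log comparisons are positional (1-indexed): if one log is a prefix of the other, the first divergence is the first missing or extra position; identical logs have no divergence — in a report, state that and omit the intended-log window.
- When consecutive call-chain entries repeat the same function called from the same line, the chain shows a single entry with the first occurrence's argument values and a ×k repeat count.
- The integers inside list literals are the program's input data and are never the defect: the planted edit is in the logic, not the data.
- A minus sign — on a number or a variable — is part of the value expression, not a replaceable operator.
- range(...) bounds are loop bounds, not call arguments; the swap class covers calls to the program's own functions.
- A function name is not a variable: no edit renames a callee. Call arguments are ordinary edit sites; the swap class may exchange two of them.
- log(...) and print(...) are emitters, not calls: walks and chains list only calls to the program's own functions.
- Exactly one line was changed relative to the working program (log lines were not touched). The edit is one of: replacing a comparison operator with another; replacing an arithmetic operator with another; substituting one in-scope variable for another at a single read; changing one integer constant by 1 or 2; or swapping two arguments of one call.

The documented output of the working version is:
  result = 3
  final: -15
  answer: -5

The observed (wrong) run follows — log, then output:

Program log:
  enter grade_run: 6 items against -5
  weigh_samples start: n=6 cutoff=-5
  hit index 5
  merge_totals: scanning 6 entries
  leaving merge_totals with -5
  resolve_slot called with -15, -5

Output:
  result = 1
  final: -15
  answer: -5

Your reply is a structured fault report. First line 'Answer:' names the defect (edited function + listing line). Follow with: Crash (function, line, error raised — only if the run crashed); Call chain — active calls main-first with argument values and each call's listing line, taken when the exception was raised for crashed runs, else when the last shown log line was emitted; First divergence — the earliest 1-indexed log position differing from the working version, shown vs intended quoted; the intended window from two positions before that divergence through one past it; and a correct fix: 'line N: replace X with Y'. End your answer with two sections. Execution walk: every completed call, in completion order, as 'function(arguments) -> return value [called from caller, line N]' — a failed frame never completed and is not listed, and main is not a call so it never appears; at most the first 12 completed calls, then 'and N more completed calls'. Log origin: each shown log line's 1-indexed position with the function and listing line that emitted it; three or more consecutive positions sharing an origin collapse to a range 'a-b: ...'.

Answer: the defect is in resolve_slot at line 26.
Key fact: No log line changed; the fault shows up purely in the output.
Call chain: main -> resolve_slot(-15, -5) (called at line 34).
First divergence: none (the log streams are identical).
Execution walk:
  weigh_samples([5, 5, 11, 0, 9, -5], -5) -> 5  [called from grade_run, line 9]
  grade_run([5, 5, 11, 0, 9, -5], -5) -> -15  [called from main, line 32]
  merge_totals([5, 5, 11, 0, 9, -5]) -> -5  [called from main, line 33]
  resolve_slot(-15, -5) -> 1  [called from main, line 34]
Origin of each log line:
  1: logged in grade_run at line 8
  2: logged in weigh_samples at line 2
  3: logged in grade_run at line 10
  4: logged in merge_totals at line 15
  5: logged in merge_totals at line 20
  6: logged in resolve_slot at line 24
A correct fix: line 26: replace `pos // pos` with `pos // total`.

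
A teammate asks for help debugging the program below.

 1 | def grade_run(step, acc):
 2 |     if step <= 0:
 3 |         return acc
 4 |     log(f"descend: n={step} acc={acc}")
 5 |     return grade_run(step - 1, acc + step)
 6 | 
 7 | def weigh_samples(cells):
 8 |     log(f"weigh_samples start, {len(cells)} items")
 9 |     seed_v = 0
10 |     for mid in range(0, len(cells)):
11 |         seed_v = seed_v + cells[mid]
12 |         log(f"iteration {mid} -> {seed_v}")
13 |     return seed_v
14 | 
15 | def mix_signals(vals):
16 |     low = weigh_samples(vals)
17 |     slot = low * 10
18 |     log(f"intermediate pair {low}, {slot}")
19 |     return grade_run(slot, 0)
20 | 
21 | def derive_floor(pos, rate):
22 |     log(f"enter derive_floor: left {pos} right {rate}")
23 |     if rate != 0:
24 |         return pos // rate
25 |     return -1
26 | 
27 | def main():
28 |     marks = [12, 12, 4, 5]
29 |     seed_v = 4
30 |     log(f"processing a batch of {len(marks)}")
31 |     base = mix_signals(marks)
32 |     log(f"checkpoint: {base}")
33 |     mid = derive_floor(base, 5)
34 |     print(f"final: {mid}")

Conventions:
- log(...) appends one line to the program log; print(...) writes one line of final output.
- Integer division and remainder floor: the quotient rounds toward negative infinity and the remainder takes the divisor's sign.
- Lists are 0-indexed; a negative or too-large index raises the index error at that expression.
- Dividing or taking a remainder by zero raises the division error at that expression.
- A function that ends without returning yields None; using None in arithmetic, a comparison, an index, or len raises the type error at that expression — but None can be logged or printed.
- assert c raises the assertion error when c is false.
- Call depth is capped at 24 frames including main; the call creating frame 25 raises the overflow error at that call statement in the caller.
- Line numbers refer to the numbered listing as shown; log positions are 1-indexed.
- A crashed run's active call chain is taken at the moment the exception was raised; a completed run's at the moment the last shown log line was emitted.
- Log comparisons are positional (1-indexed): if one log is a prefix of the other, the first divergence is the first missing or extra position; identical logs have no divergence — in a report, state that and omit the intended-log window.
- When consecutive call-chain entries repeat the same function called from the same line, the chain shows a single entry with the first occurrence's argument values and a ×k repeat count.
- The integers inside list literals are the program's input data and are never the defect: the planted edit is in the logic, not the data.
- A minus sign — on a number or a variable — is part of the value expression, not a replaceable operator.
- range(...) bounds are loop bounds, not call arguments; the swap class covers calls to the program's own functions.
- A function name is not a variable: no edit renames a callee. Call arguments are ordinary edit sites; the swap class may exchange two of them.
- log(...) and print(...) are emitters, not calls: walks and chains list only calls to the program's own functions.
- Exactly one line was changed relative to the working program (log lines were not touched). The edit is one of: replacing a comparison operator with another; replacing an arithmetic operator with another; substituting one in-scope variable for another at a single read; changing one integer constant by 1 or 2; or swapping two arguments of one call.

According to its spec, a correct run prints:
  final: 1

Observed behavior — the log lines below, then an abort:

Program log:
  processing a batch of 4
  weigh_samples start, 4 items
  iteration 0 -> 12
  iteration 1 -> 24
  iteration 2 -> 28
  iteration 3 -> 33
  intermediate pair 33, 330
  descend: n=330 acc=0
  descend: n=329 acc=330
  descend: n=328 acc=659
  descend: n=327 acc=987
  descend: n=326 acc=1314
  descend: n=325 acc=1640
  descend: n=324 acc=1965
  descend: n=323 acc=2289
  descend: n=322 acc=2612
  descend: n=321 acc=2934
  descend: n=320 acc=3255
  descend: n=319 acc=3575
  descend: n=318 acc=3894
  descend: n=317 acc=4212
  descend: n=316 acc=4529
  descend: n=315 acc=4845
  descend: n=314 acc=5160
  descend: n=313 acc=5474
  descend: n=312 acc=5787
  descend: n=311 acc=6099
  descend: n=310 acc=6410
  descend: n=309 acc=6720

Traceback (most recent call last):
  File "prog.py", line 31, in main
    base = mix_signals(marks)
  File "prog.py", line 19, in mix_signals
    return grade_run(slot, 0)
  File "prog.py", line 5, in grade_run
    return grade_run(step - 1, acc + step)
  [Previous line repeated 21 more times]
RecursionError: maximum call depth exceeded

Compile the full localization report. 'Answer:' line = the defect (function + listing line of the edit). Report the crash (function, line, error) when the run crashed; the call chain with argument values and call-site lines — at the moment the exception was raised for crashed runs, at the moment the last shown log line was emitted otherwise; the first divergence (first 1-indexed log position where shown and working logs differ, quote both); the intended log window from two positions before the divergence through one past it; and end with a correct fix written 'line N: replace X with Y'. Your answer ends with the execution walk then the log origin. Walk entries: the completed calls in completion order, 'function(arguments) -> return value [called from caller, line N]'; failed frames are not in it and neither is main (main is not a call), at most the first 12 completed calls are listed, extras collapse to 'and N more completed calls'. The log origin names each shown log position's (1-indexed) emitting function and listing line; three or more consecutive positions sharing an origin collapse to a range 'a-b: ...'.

Answer: the defect is in mix_signals at line 17.
Key fact: The earliest visible damage is log position 7 — 'intermediate pair 33, 330' rather than the intended 'intermediate pair 33, 3'.
Crash: grade_run, line 5, RecursionError.
Call chain: main -> mix_signals([12, 12, 4, 5]) (called at line 31) -> grade_run(330, 0) (called at line 19) -> grade_run(329, 330) (called at line 5) ×21.
First divergence: at position 7 the run shows 'intermediate pair 33, 330' where the working version logs 'intermediate pair 33, 3'.
Intended log window:
  5: iteration 2 -> 28
  6: iteration 3 -> 33
  7: intermediate pair 33, 3
  8: descend: n=3 acc=0
Execution walk:
  weigh_samples([12, 12, 4, 5]) -> 33  [called from mix_signals, line 16]
Log origin:
  1: logged in main at line 30
  2: logged in weigh_samples at line 8
  3-6: logged in weigh_samples at line 12
  7: logged in mix_signals at line 18
  8-29: logged in grade_run at line 4
A correct fix: line 17: replace `*` with `%`.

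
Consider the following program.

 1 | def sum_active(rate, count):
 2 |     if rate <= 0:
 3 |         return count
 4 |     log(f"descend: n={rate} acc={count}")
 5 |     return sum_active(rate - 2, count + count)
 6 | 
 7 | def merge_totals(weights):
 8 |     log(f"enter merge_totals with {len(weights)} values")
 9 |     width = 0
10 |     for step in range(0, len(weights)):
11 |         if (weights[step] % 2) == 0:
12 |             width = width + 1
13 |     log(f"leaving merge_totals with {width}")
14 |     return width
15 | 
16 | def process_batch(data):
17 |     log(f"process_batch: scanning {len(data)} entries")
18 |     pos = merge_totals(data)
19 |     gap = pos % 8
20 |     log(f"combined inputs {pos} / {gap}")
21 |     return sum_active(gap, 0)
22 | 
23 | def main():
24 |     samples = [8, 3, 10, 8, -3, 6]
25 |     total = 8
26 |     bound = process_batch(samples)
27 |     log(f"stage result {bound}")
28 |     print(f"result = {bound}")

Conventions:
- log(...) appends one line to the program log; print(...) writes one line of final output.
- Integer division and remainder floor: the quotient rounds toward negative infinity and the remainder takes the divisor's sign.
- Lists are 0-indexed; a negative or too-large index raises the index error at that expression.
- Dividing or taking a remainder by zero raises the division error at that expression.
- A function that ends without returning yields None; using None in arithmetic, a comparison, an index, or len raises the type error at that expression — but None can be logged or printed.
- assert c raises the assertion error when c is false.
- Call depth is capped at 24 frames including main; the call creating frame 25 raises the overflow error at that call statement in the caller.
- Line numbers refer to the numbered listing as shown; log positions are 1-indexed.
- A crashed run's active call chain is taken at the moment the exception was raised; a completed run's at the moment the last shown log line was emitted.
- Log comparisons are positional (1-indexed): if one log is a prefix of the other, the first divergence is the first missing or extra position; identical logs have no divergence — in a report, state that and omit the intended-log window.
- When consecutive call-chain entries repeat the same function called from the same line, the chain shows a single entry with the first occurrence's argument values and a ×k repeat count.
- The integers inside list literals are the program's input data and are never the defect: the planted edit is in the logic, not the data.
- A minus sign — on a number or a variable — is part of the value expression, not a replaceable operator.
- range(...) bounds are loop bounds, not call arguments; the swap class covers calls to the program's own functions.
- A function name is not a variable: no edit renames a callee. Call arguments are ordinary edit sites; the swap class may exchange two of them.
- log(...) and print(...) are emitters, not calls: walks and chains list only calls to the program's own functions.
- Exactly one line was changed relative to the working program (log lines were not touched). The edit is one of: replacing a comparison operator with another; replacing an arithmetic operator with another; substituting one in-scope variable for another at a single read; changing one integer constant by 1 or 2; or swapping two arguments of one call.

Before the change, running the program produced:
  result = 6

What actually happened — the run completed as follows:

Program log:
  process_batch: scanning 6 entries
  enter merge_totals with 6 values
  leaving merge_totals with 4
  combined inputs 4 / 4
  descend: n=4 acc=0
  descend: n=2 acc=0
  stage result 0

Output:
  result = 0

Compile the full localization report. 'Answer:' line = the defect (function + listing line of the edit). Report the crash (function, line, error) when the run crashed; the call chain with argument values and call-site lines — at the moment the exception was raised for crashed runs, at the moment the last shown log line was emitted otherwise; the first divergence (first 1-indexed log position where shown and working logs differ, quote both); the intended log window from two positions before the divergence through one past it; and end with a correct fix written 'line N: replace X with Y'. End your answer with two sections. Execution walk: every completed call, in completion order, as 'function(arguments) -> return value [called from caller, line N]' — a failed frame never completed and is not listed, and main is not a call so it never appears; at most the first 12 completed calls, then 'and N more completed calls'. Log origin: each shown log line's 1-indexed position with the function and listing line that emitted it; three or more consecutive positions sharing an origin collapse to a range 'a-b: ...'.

Answer: the defect is in sum_active at line 5.
Core observation: Log line 6 is where behavior first shows: 'descend: n=2 acc=0' appears instead of 'descend: n=2 acc=4'.
Call chain: main.
First divergence: at position 6 the run shows 'descend: n=2 acc=0' where the working version logs 'descend: n=2 acc=4'.
Intended log window:
  4: combined inputs 4 / 4
  5: descend: n=4 acc=0
  6: descend: n=2 acc=4
  7: stage result 6
Execution walk:
  merge_totals([8, 3, 10, 8, -3, 6]) -> 4  [called from process_batch, line 18]
  sum_active(0, 0) -> 0  [called from sum_active, line 5]
  sum_active(2, 0) -> 0  [called from sum_active, line 5]
  sum_active(4, 0) -> 0  [called from process_batch, line 21]
  process_batch([8, 3, 10, 8, -3, 6]) -> 0  [called from main, line 26]
Origin of each log line:
  1: emitted by process_batch (line 17)
  2: emitted by merge_totals (line 8)
  3: emitted by merge_totals (line 13)
  4: emitted by process_batch (line 20)
  5: emitted by sum_active (line 4)
  6: emitted by sum_active (line 4)
  7: emitted by main (line 27)
A correct fix: line 5: replace `count + count` with `count + rate`.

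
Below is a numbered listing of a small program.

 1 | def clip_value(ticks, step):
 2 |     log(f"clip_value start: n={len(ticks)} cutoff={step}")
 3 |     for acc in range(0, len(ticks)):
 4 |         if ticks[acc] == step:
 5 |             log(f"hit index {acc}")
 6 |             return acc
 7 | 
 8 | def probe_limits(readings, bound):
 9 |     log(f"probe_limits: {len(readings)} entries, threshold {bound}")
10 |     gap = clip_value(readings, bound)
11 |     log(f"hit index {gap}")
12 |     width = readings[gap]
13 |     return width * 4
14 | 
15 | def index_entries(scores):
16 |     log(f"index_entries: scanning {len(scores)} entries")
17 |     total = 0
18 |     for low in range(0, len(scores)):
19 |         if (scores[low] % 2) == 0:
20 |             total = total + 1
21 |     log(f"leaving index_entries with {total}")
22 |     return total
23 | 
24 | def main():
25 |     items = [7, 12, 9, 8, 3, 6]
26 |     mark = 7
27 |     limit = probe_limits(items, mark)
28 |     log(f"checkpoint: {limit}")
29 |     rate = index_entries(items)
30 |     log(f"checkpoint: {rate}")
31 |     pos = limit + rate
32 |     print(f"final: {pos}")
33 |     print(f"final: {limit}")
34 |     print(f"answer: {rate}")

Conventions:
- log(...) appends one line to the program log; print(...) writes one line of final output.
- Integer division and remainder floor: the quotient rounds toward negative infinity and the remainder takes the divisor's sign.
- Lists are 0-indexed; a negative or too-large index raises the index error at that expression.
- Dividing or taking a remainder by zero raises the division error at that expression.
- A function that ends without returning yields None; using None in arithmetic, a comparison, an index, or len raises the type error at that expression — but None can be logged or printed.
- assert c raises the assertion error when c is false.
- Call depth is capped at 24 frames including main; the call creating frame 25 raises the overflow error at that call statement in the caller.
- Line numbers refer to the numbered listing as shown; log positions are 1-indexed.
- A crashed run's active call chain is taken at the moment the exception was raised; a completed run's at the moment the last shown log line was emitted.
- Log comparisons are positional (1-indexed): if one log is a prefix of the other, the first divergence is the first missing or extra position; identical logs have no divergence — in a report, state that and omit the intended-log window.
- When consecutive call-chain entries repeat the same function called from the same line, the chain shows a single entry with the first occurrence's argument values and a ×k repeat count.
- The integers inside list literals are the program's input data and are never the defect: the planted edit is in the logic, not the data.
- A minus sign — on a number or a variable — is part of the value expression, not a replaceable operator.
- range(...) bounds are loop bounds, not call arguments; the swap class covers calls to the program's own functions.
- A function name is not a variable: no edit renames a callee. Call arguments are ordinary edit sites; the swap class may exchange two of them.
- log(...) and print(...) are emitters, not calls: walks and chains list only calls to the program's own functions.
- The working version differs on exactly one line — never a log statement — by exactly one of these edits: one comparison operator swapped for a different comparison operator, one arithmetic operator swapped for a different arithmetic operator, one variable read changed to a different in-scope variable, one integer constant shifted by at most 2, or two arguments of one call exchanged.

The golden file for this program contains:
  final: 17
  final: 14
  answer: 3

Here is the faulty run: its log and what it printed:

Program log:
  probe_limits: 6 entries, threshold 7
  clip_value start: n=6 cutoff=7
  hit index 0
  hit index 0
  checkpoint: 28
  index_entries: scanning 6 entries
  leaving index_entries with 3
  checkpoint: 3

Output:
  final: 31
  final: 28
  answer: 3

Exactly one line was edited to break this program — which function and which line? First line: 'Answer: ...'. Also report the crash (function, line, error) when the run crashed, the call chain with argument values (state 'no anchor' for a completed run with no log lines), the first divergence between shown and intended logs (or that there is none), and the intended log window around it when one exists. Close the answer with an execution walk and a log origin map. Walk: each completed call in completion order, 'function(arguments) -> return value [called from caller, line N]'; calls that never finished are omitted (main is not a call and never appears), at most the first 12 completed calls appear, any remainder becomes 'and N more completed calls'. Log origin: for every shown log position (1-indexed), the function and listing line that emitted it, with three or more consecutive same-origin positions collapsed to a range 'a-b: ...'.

Answer: the defect is in probe_limits at line 13.
Core observation: Position 5 is the first bad log line: 'checkpoint: 28' should read 'checkpoint: 14'.
Call chain: main.
First divergence: position 5; shown 'checkpoint: 28' vs intended 'checkpoint: 14'.
Intended log window:
  3: hit index 0
  4: hit index 0
  5: checkpoint: 14
  6: index_entries: scanning 6 entries
Execution walk:
  clip_value([7, 12, 9, 8, 3, 6], 7) -> 0  [called from probe_limits, line 10]
  probe_limits([7, 12, 9, 8, 3, 6], 7) -> 28  [called from main, line 27]
  index_entries([7, 12, 9, 8, 3, 6]) -> 3  [called from main, line 29]
Log origins:
  1 — probe_limits, line 9
  2 — clip_value, line 2
  3 — clip_value, line 5
  4 — probe_limits, line 11
  5 — main, line 28
  6 — index_entries, line 16
  7 — index_entries, line 21
  8 — main, line 30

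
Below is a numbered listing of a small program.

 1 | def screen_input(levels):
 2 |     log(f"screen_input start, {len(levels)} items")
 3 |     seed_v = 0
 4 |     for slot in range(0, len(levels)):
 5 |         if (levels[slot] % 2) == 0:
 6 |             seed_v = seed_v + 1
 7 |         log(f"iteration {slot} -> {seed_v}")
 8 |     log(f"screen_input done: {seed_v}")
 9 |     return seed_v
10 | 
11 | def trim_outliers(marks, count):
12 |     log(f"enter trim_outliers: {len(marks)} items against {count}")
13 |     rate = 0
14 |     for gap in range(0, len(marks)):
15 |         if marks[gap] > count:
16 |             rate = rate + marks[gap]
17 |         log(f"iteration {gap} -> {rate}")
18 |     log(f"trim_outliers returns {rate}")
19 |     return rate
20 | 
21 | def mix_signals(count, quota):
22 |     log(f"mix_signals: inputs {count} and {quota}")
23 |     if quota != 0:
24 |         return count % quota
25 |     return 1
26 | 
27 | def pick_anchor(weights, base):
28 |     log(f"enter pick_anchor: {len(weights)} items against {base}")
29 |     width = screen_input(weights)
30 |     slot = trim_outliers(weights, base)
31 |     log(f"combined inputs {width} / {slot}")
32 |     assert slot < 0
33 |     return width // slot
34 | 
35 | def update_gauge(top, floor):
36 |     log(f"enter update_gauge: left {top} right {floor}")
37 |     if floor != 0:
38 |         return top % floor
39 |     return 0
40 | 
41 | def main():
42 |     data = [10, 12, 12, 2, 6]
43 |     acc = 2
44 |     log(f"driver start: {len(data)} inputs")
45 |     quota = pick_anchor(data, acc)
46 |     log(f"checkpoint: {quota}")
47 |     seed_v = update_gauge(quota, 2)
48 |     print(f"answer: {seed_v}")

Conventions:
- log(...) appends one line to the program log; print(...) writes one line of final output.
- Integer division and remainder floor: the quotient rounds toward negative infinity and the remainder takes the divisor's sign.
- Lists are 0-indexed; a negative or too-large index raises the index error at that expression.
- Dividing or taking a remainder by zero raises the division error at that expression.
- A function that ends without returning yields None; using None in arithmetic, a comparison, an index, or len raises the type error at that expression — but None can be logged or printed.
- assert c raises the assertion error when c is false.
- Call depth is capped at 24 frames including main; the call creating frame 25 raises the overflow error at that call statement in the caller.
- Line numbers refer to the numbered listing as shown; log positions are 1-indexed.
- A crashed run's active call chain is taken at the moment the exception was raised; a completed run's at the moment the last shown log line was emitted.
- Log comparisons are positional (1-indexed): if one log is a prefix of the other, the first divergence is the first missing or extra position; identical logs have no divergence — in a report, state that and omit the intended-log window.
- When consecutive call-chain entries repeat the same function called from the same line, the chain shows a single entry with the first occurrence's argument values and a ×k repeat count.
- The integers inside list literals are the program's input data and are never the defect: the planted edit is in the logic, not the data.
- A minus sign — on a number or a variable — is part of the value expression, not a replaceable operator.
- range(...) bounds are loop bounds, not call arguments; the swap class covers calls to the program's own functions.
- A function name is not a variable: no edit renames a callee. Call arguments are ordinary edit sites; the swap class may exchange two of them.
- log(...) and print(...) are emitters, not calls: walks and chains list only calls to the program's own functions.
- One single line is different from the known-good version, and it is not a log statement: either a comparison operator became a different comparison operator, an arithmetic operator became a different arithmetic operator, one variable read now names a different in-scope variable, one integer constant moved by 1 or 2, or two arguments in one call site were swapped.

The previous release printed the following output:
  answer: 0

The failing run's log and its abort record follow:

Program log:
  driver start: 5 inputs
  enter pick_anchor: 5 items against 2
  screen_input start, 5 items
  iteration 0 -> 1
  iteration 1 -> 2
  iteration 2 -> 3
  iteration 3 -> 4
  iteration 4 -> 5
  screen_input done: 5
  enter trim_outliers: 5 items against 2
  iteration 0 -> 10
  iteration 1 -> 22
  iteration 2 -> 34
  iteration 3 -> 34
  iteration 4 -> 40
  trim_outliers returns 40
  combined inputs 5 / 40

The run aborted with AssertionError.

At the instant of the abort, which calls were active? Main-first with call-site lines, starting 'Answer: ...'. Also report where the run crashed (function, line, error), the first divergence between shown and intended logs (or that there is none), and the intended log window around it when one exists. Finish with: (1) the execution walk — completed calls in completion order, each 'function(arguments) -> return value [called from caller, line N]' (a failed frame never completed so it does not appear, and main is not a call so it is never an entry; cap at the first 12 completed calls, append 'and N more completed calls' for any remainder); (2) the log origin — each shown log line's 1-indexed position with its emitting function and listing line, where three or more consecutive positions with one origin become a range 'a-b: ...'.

Answer: main -> pick_anchor (called at line 45).
Key fact: After 17 matching log lines the faulty run goes silent, while the working version continues with 'checkpoint: 0'.
Crash: pick_anchor, line 32, AssertionError.
First divergence: position 18 — after 17 matching lines the faulty run goes silent; intended next line 'checkpoint: 0'.
Intended log window:
  16: trim_outliers returns 40
  17: combined inputs 5 / 40
  18: checkpoint: 0
  19: enter update_gauge: left 0 right 2
Execution walk:
  screen_input([10, 12, 12, 2, 6]) -> 5  [called from pick_anchor, line 29]
  trim_outliers([10, 12, 12, 2, 6], 2) -> 40  [called from pick_anchor, line 30]
Log origins:
  1: from main, line 44
  2: from pick_anchor, line 28
  3: from screen_input, line 2
  4-8: from screen_input, line 7
  9: from screen_input, line 8
  10: from trim_outliers, line 12
  11-15: from trim_outliers, line 17
  16: from trim_outliers, line 18
  17: from pick_anchor, line 31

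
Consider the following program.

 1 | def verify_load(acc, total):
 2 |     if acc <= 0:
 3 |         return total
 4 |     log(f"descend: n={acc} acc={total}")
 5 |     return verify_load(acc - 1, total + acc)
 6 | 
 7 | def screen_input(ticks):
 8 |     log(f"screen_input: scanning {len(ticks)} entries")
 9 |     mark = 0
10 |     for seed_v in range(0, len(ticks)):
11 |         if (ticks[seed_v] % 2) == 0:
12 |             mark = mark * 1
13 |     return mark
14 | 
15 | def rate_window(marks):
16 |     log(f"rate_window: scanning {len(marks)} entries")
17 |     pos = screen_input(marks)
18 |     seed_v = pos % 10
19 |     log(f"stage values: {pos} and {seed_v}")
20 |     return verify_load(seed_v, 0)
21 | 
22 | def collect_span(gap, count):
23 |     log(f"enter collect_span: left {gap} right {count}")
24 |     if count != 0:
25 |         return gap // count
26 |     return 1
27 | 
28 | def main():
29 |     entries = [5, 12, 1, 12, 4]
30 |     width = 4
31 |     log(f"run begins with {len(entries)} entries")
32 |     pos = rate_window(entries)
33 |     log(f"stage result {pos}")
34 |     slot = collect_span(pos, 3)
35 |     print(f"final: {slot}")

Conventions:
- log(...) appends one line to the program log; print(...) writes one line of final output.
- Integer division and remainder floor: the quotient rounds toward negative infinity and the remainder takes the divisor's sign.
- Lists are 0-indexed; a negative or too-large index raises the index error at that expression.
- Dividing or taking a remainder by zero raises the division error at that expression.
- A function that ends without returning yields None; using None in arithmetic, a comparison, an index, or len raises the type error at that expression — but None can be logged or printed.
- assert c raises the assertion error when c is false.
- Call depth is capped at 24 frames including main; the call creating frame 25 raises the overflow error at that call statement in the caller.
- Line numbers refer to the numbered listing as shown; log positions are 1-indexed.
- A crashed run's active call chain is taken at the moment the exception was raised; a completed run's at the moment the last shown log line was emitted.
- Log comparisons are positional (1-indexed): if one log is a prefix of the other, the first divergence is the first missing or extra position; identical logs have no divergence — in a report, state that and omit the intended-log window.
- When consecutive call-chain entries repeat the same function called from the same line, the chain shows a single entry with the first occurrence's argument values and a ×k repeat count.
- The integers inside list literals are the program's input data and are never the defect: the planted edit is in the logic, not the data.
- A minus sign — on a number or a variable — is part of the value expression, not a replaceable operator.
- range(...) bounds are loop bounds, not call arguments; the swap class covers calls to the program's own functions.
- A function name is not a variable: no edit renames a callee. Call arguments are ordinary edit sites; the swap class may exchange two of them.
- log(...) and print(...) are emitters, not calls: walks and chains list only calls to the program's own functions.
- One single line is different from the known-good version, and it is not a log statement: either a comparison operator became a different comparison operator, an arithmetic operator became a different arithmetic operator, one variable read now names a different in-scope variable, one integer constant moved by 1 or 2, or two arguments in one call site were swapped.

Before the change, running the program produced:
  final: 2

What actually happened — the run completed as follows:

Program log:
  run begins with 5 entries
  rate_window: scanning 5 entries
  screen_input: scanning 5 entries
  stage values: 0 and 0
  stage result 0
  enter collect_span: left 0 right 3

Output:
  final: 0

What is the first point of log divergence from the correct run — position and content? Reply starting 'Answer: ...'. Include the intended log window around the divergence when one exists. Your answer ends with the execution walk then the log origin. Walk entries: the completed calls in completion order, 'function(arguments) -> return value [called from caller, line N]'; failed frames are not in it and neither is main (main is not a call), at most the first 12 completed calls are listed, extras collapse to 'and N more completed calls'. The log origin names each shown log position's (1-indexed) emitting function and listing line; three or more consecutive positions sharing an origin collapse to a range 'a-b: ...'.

Answer: at position 4 the run shows 'stage values: 0 and 0' where the working version logs 'stage values: 3 and 3'.
Intended log window:
  2: rate_window: scanning 5 entries
  3: screen_input: scanning 5 entries
  4: stage values: 3 and 3
  5: descend: n=3 acc=0
Execution walk:
  screen_input([5, 12, 1, 12, 4]) -> 0  [called from rate_window, line 17]
  verify_load(0, 0) -> 0  [called from rate_window, line 20]
  rate_window([5, 12, 1, 12, 4]) -> 0  [called from main, line 32]
  collect_span(0, 3) -> 0  [called from main, line 34]
Log line origins:
  1: emitted by main (line 31)
  2: emitted by rate_window (line 16)
  3: emitted by screen_input (line 8)
  4: emitted by rate_window (line 19)
  5: emitted by main (line 33)
  6: emitted by collect_span (line 23)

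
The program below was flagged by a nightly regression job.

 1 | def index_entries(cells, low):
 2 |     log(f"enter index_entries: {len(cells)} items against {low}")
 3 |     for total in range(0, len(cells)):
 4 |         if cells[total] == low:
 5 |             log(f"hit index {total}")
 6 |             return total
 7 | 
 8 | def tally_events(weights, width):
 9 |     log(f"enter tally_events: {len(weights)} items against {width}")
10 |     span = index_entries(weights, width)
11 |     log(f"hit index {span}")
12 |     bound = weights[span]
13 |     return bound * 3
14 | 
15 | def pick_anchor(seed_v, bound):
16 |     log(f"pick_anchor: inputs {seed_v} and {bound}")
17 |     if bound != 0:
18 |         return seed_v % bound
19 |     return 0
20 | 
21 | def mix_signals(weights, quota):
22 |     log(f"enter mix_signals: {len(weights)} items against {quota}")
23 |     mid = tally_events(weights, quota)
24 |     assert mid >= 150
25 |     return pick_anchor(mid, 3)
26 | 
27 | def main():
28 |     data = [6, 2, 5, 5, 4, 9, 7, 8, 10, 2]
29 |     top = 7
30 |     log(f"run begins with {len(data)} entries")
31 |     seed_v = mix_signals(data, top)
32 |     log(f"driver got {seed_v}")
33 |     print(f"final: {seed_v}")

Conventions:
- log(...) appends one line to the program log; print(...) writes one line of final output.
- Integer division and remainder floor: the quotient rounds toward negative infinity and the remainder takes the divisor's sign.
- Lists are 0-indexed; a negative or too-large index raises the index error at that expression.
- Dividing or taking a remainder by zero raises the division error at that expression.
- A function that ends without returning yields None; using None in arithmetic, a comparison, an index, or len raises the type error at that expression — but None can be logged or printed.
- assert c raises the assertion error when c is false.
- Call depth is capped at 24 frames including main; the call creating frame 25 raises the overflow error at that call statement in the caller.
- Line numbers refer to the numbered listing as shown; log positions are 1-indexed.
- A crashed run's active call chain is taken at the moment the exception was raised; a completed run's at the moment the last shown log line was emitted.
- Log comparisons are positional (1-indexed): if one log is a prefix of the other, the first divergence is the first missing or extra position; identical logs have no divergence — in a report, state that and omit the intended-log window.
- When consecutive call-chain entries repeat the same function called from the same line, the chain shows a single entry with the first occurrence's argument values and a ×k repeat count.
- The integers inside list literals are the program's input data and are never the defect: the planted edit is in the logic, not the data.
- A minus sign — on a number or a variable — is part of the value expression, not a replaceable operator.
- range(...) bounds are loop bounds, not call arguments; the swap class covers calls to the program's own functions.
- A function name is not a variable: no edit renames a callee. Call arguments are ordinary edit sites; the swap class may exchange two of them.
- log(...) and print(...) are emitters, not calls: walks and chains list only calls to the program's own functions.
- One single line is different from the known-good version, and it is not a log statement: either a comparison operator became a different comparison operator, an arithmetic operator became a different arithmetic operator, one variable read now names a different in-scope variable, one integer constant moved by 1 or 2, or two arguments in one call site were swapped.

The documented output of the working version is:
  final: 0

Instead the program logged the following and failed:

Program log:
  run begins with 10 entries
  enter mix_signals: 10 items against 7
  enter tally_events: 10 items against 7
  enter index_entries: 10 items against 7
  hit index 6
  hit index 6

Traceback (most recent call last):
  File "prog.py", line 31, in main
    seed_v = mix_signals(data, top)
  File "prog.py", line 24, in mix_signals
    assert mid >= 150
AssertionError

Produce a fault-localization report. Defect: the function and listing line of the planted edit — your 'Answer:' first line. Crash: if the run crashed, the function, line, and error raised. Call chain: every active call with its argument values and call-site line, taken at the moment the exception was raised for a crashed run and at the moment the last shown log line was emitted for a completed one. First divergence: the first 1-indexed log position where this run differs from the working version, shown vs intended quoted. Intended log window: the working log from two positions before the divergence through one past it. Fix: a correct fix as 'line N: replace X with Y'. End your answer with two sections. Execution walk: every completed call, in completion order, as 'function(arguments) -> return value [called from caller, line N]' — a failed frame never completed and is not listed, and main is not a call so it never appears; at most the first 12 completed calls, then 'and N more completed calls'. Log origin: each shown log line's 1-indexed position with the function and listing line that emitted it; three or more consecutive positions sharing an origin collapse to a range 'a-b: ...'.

Answer: the defect is in mix_signals at line 24.
Key observation: After 6 matching log lines the faulty run goes silent, while the working version continues with 'pick_anchor: inputs 21 and 3'.
Crash: mix_signals, line 24, AssertionError.
Call chain: main -> mix_signals([6, 2, 5, 5, 4, 9, 7, 8, 10, 2], 7) (called at line 31).
First divergence: position 7 — after 6 matching lines the faulty run goes silent; intended next line 'pick_anchor: inputs 21 and 3'.
Intended log window:
  5: hit index 6
  6: hit index 6
  7: pick_anchor: inputs 21 and 3
  8: driver got 0
Execution walk:
  index_entries([6, 2, 5, 5, 4, 9, 7, 8, 10, 2], 7) -> 6  [called from tally_events, line 10]
  tally_events([6, 2, 5, 5, 4, 9, 7, 8, 10, 2], 7) -> 21  [called from mix_signals, line 23]
Log origins:
  1 — main, line 30
  2 — mix_signals, line 22
  3 — tally_events, line 9
  4 — index_entries, line 2
  5 — index_entries, line 5
  6 — tally_events, line 11
A correct fix: line 24: replace `>=` with `<=`.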